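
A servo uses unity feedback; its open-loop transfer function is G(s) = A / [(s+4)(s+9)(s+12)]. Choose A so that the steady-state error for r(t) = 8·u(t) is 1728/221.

G(s) has no factors of s in the denominator, so the system is type 0.
K_p = lim_{s→0} G(s) = A / (4·9·12) = (1/432)·A.
e_ss = 8/(1 + K_p) = 1728/221 ⇒ 1 + (1/432)·A = 221/216 ⇒ A = 10.

10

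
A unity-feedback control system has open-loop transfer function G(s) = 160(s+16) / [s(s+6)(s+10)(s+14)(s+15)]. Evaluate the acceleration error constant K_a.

One free integrator in G(s): this is a type 1 system.
K_a = lim_{s→0} s^2·G(s) = 0 (the extra factor of s kills the finite limit).

0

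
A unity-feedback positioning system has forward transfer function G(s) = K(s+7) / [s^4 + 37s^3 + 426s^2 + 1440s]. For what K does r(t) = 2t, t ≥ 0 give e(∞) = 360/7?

8

The denominator has no term below 1440s — 1 pole at s=0, type 1.
K_v = lim_{s→0} s·G(s) = K·7 / 1440 = (7/1440)·K.
e_ss = 2/K_v = 360/7 ⇒ K_v = 7/180 ⇒ K = (7/180)/(7/1440) = 8.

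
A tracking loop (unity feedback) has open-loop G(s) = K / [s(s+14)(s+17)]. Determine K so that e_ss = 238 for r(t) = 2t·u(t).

One free integrator in G(s): this is a type 1 system.
K_v = lim_{s→0} s·G(s) = K / (14·17) = (1/238)·K.
e_ss = 2/K_v = 238 ⇒ K_v = 1/119 ⇒ K = (1/119)/(1/238) = 2.

2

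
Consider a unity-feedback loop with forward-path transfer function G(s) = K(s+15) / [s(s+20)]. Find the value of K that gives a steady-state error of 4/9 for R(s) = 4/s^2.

12

One free integrator in G(s): this is a type 1 system.
K_v = lim_{s→0} s·G(s) = K·15 / (20) = 0.75·K.
e_ss = 4/K_v = 4/9 ⇒ K_v = 9 ⇒ K = 9/0.75 = 12.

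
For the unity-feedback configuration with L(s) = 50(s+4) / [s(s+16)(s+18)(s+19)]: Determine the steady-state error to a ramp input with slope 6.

System type = 1 (one pole at s=0).
K_v = lim_{s→0} s·L(s) = 50·4 / (16·18·19) = 25/684.
e_ss = 6/K_v = 6/(25/684) = 164.16.

164.16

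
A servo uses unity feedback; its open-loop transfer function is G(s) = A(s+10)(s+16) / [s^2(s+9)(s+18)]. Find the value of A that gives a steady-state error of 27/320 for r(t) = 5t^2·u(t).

Two free integrators in G(s): this is a type 2 system.
K_a = lim_{s→0} s^2·G(s) = A·10·16 / (9·18) = (80/81)·A.
e_ss = 10/K_a = 27/320 ⇒ K_a = 3200/27 ⇒ A = (3200/27)/(80/81) = 120.

120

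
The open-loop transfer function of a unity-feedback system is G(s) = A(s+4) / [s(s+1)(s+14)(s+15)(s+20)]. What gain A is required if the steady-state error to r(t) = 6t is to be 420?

G(s) has one factor of s in the denominator, so the system is type 1.
K_v = lim_{s→0} s·G(s) = A·4 / (1·14·15·20) = (1/1050)·A.
e_ss = 6/K_v = 420 ⇒ K_v = 1/70 ⇒ A = (1/70)/(1/1050) = 15.

15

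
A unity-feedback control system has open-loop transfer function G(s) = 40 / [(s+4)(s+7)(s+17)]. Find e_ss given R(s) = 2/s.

System type = 0 (no poles at s=0).
K_p = lim_{s→0} G(s) = 40 / (4·7·17) = 10/119.
e_ss = 2/(1 + K_p) = 2/(129/119) = 238/129.

238/129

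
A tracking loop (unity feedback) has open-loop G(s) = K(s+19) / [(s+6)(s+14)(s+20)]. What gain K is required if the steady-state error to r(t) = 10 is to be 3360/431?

System type = 0 (no poles at s=0).
K_p = lim_{s→0} G(s) = K·19 / (6·14·20) = (19/1680)·K.
e_ss = 10/(1 + K_p) = 3360/431 ⇒ 1 + (19/1680)·K = 431/336 ⇒ K = 25.

25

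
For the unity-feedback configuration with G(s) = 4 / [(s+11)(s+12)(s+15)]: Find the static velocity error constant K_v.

0

No free integrators in G(s): this is a type 0 system.
K_v = lim_{s→0} s·G(s) = 0 (the extra factor of s kills the finite limit).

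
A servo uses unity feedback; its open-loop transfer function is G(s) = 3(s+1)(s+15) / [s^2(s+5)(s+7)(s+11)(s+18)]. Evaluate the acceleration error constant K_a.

System type = 2 (two poles at s=0).
K_a = lim_{s→0} s^2·G(s) = 3·1·15 / (5·7·11·18) = 1/154.

1/154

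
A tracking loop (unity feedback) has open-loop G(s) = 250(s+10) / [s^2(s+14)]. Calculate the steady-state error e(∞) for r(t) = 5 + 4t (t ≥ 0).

0

The open loop has two poles at the origin → type 2 system. By superposition:
  • 5: tracked with zero error.
  • 4t: tracked with zero error.
Total e_ss = 0.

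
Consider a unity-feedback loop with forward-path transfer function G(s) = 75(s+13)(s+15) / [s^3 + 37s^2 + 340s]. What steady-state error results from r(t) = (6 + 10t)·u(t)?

Factoring s from the denominator leaves a polynomial with constant term 340, so the system is type 1. Treating each term separately:
  • 6: tracked with zero error.
  • 10t: e_ss = 10/K_v with K_v=2925/68 → 136/585.
Total e_ss = 136/585.

136/585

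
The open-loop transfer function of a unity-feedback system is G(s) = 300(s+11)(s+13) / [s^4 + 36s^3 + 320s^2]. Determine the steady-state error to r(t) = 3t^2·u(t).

Lowest-order denominator term is 320s^2, so the open loop has 2 poles at the origin → type 2 system.
K_a = lim_{s→0} s^2·G(s) = 300·11·13 / 320 = 134.0625.
r(t) = 3t^2 gives R(s) = 6/s^3.
e_ss = 6/K_a = 6/134.0625 = 32/715.

32/715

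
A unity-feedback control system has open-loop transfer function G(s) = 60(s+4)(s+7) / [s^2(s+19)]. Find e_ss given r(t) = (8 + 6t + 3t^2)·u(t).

19/280

G(s) has two factors of s in the denominator, so the system is type 2. Treating each term separately:
  • 8: tracked with zero error.
  • 6t: tracked with zero error.
  • 3t^2: e_ss = 6/K_a with K_a=1680/19 → 19/280.
Total e_ss = 19/280.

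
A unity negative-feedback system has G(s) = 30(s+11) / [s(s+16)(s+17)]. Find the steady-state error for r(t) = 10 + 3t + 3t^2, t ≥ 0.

infinity

The open loop has one pole at the origin → type 1 system. Treating each term separately:
  • 10: tracked with zero error.
  • 3t: e_ss = 3/K_v with K_v=165/136 → 136/55.
  • 3t^2: a type-1 system cannot track it, e_ss → ∞.
The unbounded component dominates.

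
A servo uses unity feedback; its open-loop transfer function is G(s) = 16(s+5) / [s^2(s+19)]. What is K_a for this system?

Two free integrators in G(s): this is a type 2 system.
K_a = lim_{s→0} s^2·G(s) = 16·5 / (19) = 80/19.

80/19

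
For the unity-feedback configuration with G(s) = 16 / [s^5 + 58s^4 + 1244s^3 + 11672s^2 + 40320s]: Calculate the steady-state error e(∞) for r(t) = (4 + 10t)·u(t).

25200

Factoring s from the denominator leaves a polynomial with constant term 40320, so the system is type 1. Taking each input component in turn:
  • 4: tracked with zero error.
  • 10t: e_ss = 10/K_v with K_v=1/2520 → 25200.
Total e_ss = 25200.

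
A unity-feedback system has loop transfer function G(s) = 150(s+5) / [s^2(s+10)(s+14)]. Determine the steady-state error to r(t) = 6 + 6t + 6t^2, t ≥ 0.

G(s) has two factors of s in the denominator, so the system is type 2. By superposition:
  • 6: tracked with zero error.
  • 6t: tracked with zero error.
  • 6t^2: e_ss = 12/K_a with K_a=75/14 → 2.24.
Total e_ss = 2.24.

2.24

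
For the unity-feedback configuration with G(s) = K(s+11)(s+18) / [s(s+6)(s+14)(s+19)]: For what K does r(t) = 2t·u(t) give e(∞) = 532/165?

5

System type = 1 (one pole at s=0).
K_v = lim_{s→0} s·G(s) = K·11·18 / (6·14·19) = (33/266)·K.
e_ss = 2/K_v = 532/165 ⇒ K_v = 165/266 ⇒ K = (165/266)/(33/266) = 5.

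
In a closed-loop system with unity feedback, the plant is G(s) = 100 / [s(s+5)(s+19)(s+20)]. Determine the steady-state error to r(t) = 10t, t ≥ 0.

190

G(s) has one factor of s in the denominator, so the system is type 1.
K_v = lim_{s→0} s·G(s) = 100 / (5·19·20) = 1/19.
e_ss = 10/K_v = 10/(1/19) = 190.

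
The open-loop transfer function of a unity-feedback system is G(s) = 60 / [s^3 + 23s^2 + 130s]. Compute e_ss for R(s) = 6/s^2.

Lowest-order denominator term is 130s, so the open loop has 1 pole at the origin → type 1 system.
K_v = lim_{s→0} s·G(s) = 60 / 130 = 6/13.
e_ss = 6/K_v = 6/(6/13) = 13.

13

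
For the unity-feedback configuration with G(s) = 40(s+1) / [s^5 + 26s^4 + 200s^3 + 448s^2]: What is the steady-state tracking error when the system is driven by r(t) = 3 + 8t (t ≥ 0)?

0

The denominator has no term below 448s^2 — 2 poles at s=0, type 2. Taking each input component in turn:
  • 3: tracked with zero error.
  • 8t: tracked with zero error.
Total e_ss = 0.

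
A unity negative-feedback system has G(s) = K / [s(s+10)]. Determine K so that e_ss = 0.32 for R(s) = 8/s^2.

250

System type = 1 (one pole at s=0).
K_v = lim_{s→0} s·G(s) = K / (10) = 0.1·K.
e_ss = 8/K_v = 0.32 ⇒ K_v = 25 ⇒ K = 25/0.1 = 250.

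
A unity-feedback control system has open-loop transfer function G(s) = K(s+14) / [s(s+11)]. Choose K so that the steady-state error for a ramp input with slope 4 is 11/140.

40

G(s) has one factor of s in the denominator, so the system is type 1.
K_v = lim_{s→0} s·G(s) = K·14 / (11) = (14/11)·K.
e_ss = 4/K_v = 11/140 ⇒ K_v = 560/11 ⇒ K = (560/11)/(14/11) = 40.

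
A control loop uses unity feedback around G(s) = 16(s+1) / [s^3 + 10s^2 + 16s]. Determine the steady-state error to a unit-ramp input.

The denominator has no term below 16s — 1 pole at s=0, type 1.
K_v = lim_{s→0} s·G(s) = 16·1 / 16 = 1.
e_ss = 1/K_v = 1/1 = 1.

1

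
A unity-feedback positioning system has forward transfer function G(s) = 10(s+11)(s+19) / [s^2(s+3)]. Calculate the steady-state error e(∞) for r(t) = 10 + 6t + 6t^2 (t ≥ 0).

18/1045

System type = 2 (two poles at s=0). Taking each input component in turn:
  • 10: tracked with zero error.
  • 6t: tracked with zero error.
  • 6t^2: e_ss = 12/K_a with K_a=2090/3 → 18/1045.
Total e_ss = 18/1045.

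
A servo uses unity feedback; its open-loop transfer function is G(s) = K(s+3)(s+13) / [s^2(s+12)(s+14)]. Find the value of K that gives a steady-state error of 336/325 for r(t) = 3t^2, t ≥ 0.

Two free integrators in G(s): this is a type 2 system.
K_a = lim_{s→0} s^2·G(s) = K·3·13 / (12·14) = (13/56)·K.
e_ss = 6/K_a = 336/325 ⇒ K_a = 325/56 ⇒ K = (325/56)/(13/56) = 25.

25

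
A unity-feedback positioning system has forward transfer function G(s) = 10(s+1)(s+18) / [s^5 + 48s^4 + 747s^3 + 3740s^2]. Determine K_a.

9/187

Factoring s^2 from the denominator leaves a polynomial with constant term 3740, so the system is type 2.
K_a = lim_{s→0} s^2·G(s) = 10·1·18 / 3740 = 9/187.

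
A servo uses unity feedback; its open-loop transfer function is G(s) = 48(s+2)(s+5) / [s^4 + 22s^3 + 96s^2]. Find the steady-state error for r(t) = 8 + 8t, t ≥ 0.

0

The denominator has no term below 96s^2 — 2 poles at s=0, type 2. Treating each term separately:
  • 8: tracked with zero error.
  • 8t: tracked with zero error.
Total e_ss = 0.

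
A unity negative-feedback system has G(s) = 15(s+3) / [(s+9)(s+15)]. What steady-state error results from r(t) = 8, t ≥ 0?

6

The open loop has no poles at the origin → type 0 system.
K_p = lim_{s→0} G(s) = 15·3 / (9·15) = 1/3.
e_ss = 8/(1 + K_p) = 8/(4/3) = 6.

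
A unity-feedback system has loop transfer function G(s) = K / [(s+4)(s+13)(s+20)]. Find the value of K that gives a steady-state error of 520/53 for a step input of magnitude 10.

20

G(s) has no factors of s in the denominator, so the system is type 0.
K_p = lim_{s→0} G(s) = K / (4·13·20) = (1/1040)·K.
e_ss = 10/(1 + K_p) = 520/53 ⇒ 1 + (1/1040)·K = 53/52 ⇒ K = 20.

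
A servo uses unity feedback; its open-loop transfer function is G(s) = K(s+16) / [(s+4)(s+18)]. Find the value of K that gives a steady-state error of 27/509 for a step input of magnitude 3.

250

No free integrators in G(s): this is a type 0 system.
K_p = lim_{s→0} G(s) = K·16 / (4·18) = (2/9)·K.
e_ss = 3/(1 + K_p) = 27/509 ⇒ 1 + (2/9)·K = 509/9 ⇒ K = 250.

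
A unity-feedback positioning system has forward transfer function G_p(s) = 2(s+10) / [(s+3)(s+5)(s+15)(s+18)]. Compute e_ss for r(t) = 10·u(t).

G_p(s) has no factors of s in the denominator, so the system is type 0.
K_p = lim_{s→0} G_p(s) = 2·10 / (3·5·15·18) = 2/405.
e_ss = 10/(1 + K_p) = 10/(407/405) = 4050/407.

4050/407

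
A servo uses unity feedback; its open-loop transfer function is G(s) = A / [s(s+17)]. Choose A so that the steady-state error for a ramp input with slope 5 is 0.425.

200

G(s) has one factor of s in the denominator, so the system is type 1.
K_v = lim_{s→0} s·G(s) = A / (17) = (1/17)·A.
e_ss = 5/K_v = 0.425 ⇒ K_v = 200/17 ⇒ A = (200/17)/(1/17) = 200.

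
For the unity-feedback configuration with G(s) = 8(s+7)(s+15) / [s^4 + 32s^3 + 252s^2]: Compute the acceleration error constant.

Factoring s^2 from the denominator leaves a polynomial with constant term 252, so the system is type 2.
K_a = lim_{s→0} s^2·G(s) = 8·7·15 / 252 = 10/3.

10/3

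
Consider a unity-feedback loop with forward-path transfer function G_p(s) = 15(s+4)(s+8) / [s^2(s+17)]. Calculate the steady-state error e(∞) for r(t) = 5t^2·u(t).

The open loop has two poles at the origin → type 2 system.
K_a = lim_{s→0} s^2·G_p(s) = 15·4·8 / (17) = 480/17.
r(t) = 5t^2 gives R(s) = 10/s^3.
e_ss = 10/K_a = 10/(480/17) = 17/48.

17/48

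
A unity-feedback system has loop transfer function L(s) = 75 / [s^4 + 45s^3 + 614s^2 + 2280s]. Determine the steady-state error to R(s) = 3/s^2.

91.2

Factoring s from the denominator leaves a polynomial with constant term 2280, so the system is type 1.
K_v = lim_{s→0} s·L(s) = 75 / 2280 = 5/152.
e_ss = 3/K_v = 3/(5/152) = 91.2.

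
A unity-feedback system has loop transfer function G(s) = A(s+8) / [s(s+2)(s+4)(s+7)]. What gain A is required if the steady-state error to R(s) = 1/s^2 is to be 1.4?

System type = 1 (one pole at s=0).
K_v = lim_{s→0} s·G(s) = A·8 / (2·4·7) = (1/7)·A.
e_ss = 1/K_v = 1.4 ⇒ K_v = 5/7 ⇒ A = (5/7)/(1/7) = 5.

5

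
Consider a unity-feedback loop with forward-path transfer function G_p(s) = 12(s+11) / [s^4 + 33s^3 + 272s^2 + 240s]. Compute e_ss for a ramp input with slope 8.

160/11

Factoring s from the denominator leaves a polynomial with constant term 240, so the system is type 1.
K_v = lim_{s→0} s·G_p(s) = 12·11 / 240 = 0.55.
e_ss = 8/K_v = 8/0.55 = 160/11.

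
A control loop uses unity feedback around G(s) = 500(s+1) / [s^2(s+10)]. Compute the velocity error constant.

K_v = lim_{s→0} s·G(s); with 2 poles at the origin the limit diverges, so K_v = ∞.

infinity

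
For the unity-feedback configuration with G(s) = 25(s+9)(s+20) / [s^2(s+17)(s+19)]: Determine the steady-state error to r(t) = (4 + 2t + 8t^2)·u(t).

1292/1125

Two free integrators in G(s): this is a type 2 system. Treating each term separately:
  • 4: tracked with zero error.
  • 2t: tracked with zero error.
  • 8t^2: e_ss = 16/K_a with K_a=4500/323 → 1292/1125.
Total e_ss = 1292/1125.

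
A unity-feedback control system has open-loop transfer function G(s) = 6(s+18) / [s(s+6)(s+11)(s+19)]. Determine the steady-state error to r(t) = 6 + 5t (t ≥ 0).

System type = 1 (one pole at s=0). Taking each input component in turn:
  • 6: tracked with zero error.
  • 5t: e_ss = 5/K_v with K_v=18/209 → 1045/18.
Total e_ss = 1045/18.

1045/18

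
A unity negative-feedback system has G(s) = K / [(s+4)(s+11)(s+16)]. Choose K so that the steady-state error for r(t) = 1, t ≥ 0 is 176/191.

No free integrators in G(s): this is a type 0 system.
K_p = lim_{s→0} G(s) = K / (4·11·16) = (1/704)·K.
e_ss = 1/(1 + K_p) = 176/191 ⇒ 1 + (1/704)·K = 191/176 ⇒ K = 60.

60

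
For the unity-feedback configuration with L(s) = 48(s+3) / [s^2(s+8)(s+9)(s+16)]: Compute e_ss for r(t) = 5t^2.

80

The open loop has two poles at the origin → type 2 system.
K_a = lim_{s→0} s^2·L(s) = 48·3 / (8·9·16) = 0.125.
r(t) = 5t^2 gives R(s) = 10/s^3.
e_ss = 10/K_a = 10/0.125 = 80.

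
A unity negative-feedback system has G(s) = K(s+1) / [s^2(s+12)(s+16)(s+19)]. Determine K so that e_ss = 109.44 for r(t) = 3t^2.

200

Two free integrators in G(s): this is a type 2 system.
K_a = lim_{s→0} s^2·G(s) = K·1 / (12·16·19) = (1/3648)·K.
e_ss = 6/K_a = 109.44 ⇒ K_a = 25/456 ⇒ K = (25/456)/(1/3648) = 200.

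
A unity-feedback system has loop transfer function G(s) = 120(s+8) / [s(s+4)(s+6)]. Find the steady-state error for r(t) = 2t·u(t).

0.05

G(s) has one factor of s in the denominator, so the system is type 1.
K_v = lim_{s→0} s·G(s) = 120·8 / (4·6) = 40.
e_ss = 2/K_v = 2/40 = 0.05.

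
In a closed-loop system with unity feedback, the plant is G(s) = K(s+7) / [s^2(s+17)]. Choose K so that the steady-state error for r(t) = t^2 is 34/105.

15

The open loop has two poles at the origin → type 2 system.
K_a = lim_{s→0} s^2·G(s) = K·7 / (17) = (7/17)·K.
e_ss = 2/K_a = 34/105 ⇒ K_a = 105/17 ⇒ K = (105/17)/(7/17) = 15.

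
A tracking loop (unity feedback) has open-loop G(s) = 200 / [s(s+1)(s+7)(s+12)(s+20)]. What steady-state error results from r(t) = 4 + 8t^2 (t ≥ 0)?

infinity

The open loop has one pole at the origin → type 1 system. Treating each term separately:
  • 4: tracked with zero error.
  • 8t^2: a type-1 system cannot track it, e_ss → ∞.
The unbounded component dominates.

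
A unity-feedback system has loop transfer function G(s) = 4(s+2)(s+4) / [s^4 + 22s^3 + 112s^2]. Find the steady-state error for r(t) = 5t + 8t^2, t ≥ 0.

56

The denominator has no term below 112s^2 — 2 poles at s=0, type 2. By superposition:
  • 5t: tracked with zero error.
  • 8t^2: e_ss = 16/K_a with K_a=2/7 → 56.
Total e_ss = 56.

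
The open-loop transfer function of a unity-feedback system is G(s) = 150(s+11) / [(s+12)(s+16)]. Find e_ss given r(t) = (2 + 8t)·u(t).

infinity

System type = 0 (no poles at s=0). Taking each input component in turn:
  • 2: e_ss = 2/(1+K_p) with K_p=275/32 → 64/307.
  • 8t: a type-0 system cannot track it, e_ss → ∞.
The unbounded component dominates.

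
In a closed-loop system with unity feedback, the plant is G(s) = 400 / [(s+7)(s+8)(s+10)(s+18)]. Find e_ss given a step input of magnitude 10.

1260/131

G(s) has no factors of s in the denominator, so the system is type 0.
K_p = lim_{s→0} G(s) = 400 / (7·8·10·18) = 5/126.
e_ss = 10/(1 + K_p) = 10/(131/126) = 1260/131.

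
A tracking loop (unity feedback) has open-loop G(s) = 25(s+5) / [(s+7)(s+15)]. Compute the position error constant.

25/21

The open loop has no poles at the origin → type 0 system.
K_p = lim_{s→0} G(s) = 25·5 / (7·15) = 25/21.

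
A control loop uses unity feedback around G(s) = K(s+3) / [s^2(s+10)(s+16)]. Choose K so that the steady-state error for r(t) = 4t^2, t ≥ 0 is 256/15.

System type = 2 (two poles at s=0).
K_a = lim_{s→0} s^2·G(s) = K·3 / (10·16) = (3/160)·K.
e_ss = 8/K_a = 256/15 ⇒ K_a = 15/32 ⇒ K = (15/32)/(3/160) = 25.

25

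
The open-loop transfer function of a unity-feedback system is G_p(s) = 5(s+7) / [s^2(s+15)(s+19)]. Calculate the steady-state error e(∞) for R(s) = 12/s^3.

Two free integrators in G_p(s): this is a type 2 system.
K_a = lim_{s→0} s^2·G_p(s) = 5·7 / (15·19) = 7/57.
r(t) = 6t^2 gives R(s) = 12/s^3.
e_ss = 12/K_a = 12/(7/57) = 684/7.

684/7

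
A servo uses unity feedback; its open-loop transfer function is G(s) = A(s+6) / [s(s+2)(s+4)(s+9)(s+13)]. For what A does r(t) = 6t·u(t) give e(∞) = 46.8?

G(s) has one factor of s in the denominator, so the system is type 1.
K_v = lim_{s→0} s·G(s) = A·6 / (2·4·9·13) = (1/156)·A.
e_ss = 6/K_v = 46.8 ⇒ K_v = 5/39 ⇒ A = (5/39)/(1/156) = 20.

20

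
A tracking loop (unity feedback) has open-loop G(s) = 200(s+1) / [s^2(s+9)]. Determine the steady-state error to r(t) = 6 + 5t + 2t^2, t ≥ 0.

The open loop has two poles at the origin → type 2 system. Taking each input component in turn:
  • 6: tracked with zero error.
  • 5t: tracked with zero error.
  • 2t^2: e_ss = 4/K_a with K_a=200/9 → 0.18.
Total e_ss = 0.18.

0.18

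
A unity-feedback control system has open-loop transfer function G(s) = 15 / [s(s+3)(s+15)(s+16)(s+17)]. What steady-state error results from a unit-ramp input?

816

System type = 1 (one pole at s=0).
K_v = lim_{s→0} s·G(s) = 15 / (3·15·16·17) = 1/816.
e_ss = 1/K_v = 1/(1/816) = 816.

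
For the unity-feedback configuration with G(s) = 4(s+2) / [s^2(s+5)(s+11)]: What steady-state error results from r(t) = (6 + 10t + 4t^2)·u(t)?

System type = 2 (two poles at s=0). Taking each input component in turn:
  • 6: tracked with zero error.
  • 10t: tracked with zero error.
  • 4t^2: e_ss = 8/K_a with K_a=8/55 → 55.
Total e_ss = 55.

55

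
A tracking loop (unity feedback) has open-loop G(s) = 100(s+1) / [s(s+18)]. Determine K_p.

K_p = lim_{s→0} G(s); with 1 pole at the origin the limit diverges, so K_p = ∞.

infinity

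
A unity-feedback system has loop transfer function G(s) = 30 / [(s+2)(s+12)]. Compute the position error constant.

1.25

G(s) has no factors of s in the denominator, so the system is type 0.
K_p = lim_{s→0} G(s) = 30 / (2·12) = 1.25.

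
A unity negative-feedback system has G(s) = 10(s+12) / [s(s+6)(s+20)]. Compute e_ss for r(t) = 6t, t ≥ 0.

One free integrator in G(s): this is a type 1 system.
K_v = lim_{s→0} s·G(s) = 10·12 / (6·20) = 1.
e_ss = 6/K_v = 6/1 = 6.

6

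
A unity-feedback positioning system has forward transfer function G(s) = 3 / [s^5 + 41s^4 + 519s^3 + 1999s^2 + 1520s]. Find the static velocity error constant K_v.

Lowest-order denominator term is 1520s, so the open loop has 1 pole at the origin → type 1 system.
K_v = lim_{s→0} s·G(s) = 3 / 1520 = 3/1520.

3/1520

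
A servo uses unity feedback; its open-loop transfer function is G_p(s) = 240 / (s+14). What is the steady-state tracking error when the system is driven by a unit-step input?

G_p(s) has no factors of s in the denominator, so the system is type 0.
K_p = lim_{s→0} G_p(s) = 240 / (14) = 120/7.
e_ss = 1/(1 + K_p) = 1/(127/7) = 7/127.

7/127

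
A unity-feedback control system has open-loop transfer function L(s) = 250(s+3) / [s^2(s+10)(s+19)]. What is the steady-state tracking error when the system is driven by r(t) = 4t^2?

System type = 2 (two poles at s=0).
K_a = lim_{s→0} s^2·L(s) = 250·3 / (10·19) = 75/19.
r(t) = 4t^2 gives R(s) = 8/s^3.
e_ss = 8/K_a = 8/(75/19) = 152/75.

152/75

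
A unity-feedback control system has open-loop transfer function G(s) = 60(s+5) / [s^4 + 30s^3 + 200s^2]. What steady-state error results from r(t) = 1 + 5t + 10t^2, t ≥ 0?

Factoring s^2 from the denominator leaves a polynomial with constant term 200, so the system is type 2. Treating each term separately:
  • 1: tracked with zero error.
  • 5t: tracked with zero error.
  • 10t^2: e_ss = 20/K_a with K_a=1.5 → 40/3.
Total e_ss = 40/3.

40/3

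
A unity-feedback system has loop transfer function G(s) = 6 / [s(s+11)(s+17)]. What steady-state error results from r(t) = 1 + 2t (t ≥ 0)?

187/3

G(s) has one factor of s in the denominator, so the system is type 1. Treating each term separately:
  • 1: tracked with zero error.
  • 2t: e_ss = 2/K_v with K_v=6/187 → 187/3.
Total e_ss = 187/3.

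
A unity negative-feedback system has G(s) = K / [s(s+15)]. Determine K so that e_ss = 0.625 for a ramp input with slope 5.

120

System type = 1 (one pole at s=0).
K_v = lim_{s→0} s·G(s) = K / (15) = (1/15)·K.
e_ss = 5/K_v = 0.625 ⇒ K_v = 8 ⇒ K = 8/(1/15) = 120.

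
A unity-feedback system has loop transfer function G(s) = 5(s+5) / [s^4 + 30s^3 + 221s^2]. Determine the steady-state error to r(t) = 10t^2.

The denominator has no term below 221s^2 — 2 poles at s=0, type 2.
K_a = lim_{s→0} s^2·G(s) = 5·5 / 221 = 25/221.
r(t) = 10t^2 gives R(s) = 20/s^3.
e_ss = 20/K_a = 20/(25/221) = 176.8.

176.8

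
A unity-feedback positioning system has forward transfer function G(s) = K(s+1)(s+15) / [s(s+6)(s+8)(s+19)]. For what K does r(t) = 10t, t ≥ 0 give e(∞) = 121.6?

The open loop has one pole at the origin → type 1 system.
K_v = lim_{s→0} s·G(s) = K·1·15 / (6·8·19) = (5/304)·K.
e_ss = 10/K_v = 121.6 ⇒ K_v = 25/304 ⇒ K = (25/304)/(5/304) = 5.

5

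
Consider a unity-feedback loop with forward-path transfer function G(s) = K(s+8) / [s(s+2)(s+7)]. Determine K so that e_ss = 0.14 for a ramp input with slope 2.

25

One free integrator in G(s): this is a type 1 system.
K_v = lim_{s→0} s·G(s) = K·8 / (2·7) = (4/7)·K.
e_ss = 2/K_v = 0.14 ⇒ K_v = 100/7 ⇒ K = (100/7)/(4/7) = 25.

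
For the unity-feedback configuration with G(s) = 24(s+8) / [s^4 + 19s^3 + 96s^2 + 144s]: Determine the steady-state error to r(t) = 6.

The denominator has no term below 144s — 1 pole at s=0, type 1.
A type-1 system has K_p = ∞, so it tracks a step input with zero steady-state error.

0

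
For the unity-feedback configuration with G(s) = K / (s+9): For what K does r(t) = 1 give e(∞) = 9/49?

G(s) has no factors of s in the denominator, so the system is type 0.
K_p = lim_{s→0} G(s) = K / (9) = (1/9)·K.
e_ss = 1/(1 + K_p) = 9/49 ⇒ 1 + (1/9)·K = 49/9 ⇒ K = 40.

40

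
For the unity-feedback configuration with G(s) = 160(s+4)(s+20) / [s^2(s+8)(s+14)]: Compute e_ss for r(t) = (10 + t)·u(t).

0

System type = 2 (two poles at s=0). By superposition:
  • 10: tracked with zero error.
  • t: tracked with zero error.
Total e_ss = 0.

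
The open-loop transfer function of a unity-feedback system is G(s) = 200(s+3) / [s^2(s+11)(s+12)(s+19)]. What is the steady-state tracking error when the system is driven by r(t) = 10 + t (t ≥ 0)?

0

The open loop has two poles at the origin → type 2 system. Treating each term separately:
  • 10: tracked with zero error.
  • t: tracked with zero error.
Total e_ss = 0.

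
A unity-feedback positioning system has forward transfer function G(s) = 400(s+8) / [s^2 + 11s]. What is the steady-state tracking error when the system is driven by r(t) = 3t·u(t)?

33/3200

Factoring s from the denominator leaves a polynomial with constant term 11, so the system is type 1.
K_v = lim_{s→0} s·G(s) = 400·8 / 11 = 3200/11.
e_ss = 3/K_v = 3/(3200/11) = 33/3200.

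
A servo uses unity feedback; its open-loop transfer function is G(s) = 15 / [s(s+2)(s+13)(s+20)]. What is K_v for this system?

3/104

The open loop has one pole at the origin → type 1 system.
K_v = lim_{s→0} s·G(s) = 15 / (2·13·20) = 3/104.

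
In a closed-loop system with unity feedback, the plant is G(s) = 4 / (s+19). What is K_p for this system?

System type = 0 (no poles at s=0).
K_p = lim_{s→0} G(s) = 4 / (19) = 4/19.

4/19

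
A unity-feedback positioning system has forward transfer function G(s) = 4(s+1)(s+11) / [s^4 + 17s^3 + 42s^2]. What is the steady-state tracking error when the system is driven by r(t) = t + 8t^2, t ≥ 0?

168/11

Lowest-order denominator term is 42s^2, so the open loop has 2 poles at the origin → type 2 system. Treating each term separately:
  • t: tracked with zero error.
  • 8t^2: e_ss = 16/K_a with K_a=22/21 → 168/11.
Total e_ss = 168/11.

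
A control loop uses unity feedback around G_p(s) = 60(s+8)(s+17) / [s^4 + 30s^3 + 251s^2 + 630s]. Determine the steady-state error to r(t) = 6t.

63/136

Lowest-order denominator term is 630s, so the open loop has 1 pole at the origin → type 1 system.
K_v = lim_{s→0} s·G_p(s) = 60·8·17 / 630 = 272/21.
e_ss = 6/K_v = 6/(272/21) = 63/136.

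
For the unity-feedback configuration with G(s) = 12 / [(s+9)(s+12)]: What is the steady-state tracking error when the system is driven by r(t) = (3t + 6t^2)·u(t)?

infinity

System type = 0 (no poles at s=0). Treating each term separately:
  • 3t: a type-0 system cannot track it, e_ss → ∞.
  • 6t^2: a type-0 system cannot track it, e_ss → ∞.
The unbounded component dominates.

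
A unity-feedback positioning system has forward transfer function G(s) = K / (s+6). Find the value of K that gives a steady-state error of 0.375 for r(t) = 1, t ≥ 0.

The open loop has no poles at the origin → type 0 system.
K_p = lim_{s→0} G(s) = K / (6) = (1/6)·K.
e_ss = 1/(1 + K_p) = 0.375 ⇒ 1 + (1/6)·K = 8/3 ⇒ K = 10.

10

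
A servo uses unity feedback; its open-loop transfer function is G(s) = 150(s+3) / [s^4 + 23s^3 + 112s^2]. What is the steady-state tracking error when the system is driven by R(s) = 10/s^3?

112/45

Factoring s^2 from the denominator leaves a polynomial with constant term 112, so the system is type 2.
K_a = lim_{s→0} s^2·G(s) = 150·3 / 112 = 225/56.
r(t) = 5t^2 gives R(s) = 10/s^3.
e_ss = 10/K_a = 10/(225/56) = 112/45.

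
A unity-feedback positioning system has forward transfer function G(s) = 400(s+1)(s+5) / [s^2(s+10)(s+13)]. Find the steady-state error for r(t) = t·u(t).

0

System type = 2 (two poles at s=0).
A type-2 system has K_v = ∞, so it tracks a ramp input with zero steady-state error.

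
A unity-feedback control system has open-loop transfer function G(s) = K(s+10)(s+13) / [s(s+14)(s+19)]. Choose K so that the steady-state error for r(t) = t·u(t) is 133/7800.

G(s) has one factor of s in the denominator, so the system is type 1.
K_v = lim_{s→0} s·G(s) = K·10·13 / (14·19) = (65/133)·K.
e_ss = 1/K_v = 133/7800 ⇒ K_v = 7800/133 ⇒ K = (7800/133)/(65/133) = 120.

120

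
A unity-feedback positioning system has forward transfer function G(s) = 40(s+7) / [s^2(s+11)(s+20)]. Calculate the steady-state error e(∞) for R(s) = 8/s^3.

System type = 2 (two poles at s=0).
K_a = lim_{s→0} s^2·G(s) = 40·7 / (11·20) = 14/11.
r(t) = 4t^2 gives R(s) = 8/s^3.
e_ss = 8/K_a = 8/(14/11) = 44/7.

44/7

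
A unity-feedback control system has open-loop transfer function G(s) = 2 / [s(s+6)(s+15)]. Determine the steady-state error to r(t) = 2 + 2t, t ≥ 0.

90

G(s) has one factor of s in the denominator, so the system is type 1. By superposition:
  • 2: tracked with zero error.
  • 2t: e_ss = 2/K_v with K_v=1/45 → 90.
Total e_ss = 90.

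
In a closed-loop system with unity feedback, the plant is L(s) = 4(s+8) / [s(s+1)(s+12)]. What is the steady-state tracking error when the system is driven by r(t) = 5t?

System type = 1 (one pole at s=0).
K_v = lim_{s→0} s·L(s) = 4·8 / (1·12) = 8/3.
e_ss = 5/K_v = 5/(8/3) = 1.875.

1.875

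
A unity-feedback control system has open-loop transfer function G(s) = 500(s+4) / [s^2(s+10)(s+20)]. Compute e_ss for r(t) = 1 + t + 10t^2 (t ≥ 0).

2

G(s) has two factors of s in the denominator, so the system is type 2. Taking each input component in turn:
  • 1: tracked with zero error.
  • t: tracked with zero error.
  • 10t^2: e_ss = 20/K_a with K_a=10 → 2.
Total e_ss = 2.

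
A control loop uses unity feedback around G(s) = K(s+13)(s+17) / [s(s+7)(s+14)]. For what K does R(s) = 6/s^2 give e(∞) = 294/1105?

10

System type = 1 (one pole at s=0).
K_v = lim_{s→0} s·G(s) = K·13·17 / (7·14) = (221/98)·K.
e_ss = 6/K_v = 294/1105 ⇒ K_v = 1105/49 ⇒ K = (1105/49)/(221/98) = 10.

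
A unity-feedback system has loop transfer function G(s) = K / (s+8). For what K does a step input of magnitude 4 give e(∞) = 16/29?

50

No free integrators in G(s): this is a type 0 system.
K_p = lim_{s→0} G(s) = K / (8) = 0.125·K.
e_ss = 4/(1 + K_p) = 16/29 ⇒ 1 + 0.125·K = 7.25 ⇒ K = 50.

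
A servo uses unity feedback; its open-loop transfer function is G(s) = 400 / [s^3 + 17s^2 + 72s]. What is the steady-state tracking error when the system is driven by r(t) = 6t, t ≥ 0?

Factoring s from the denominator leaves a polynomial with constant term 72, so the system is type 1.
K_v = lim_{s→0} s·G(s) = 400 / 72 = 50/9.
e_ss = 6/K_v = 6/(50/9) = 1.08.

1.08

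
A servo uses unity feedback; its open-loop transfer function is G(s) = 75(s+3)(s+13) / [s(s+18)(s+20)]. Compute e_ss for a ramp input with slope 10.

G(s) has one factor of s in the denominator, so the system is type 1.
K_v = lim_{s→0} s·G(s) = 75·3·13 / (18·20) = 8.125.
e_ss = 10/K_v = 10/8.125 = 16/13.

16/13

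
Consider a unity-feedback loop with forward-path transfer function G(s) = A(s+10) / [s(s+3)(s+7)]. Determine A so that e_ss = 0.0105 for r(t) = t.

System type = 1 (one pole at s=0).
K_v = lim_{s→0} s·G(s) = A·10 / (3·7) = (10/21)·A.
e_ss = 1/K_v = 0.0105 ⇒ K_v = 2000/21 ⇒ A = (2000/21)/(10/21) = 200.

200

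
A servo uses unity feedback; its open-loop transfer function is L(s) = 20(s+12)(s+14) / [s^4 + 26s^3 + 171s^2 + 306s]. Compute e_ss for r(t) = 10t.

51/56

Lowest-order denominator term is 306s, so the open loop has 1 pole at the origin → type 1 system.
K_v = lim_{s→0} s·L(s) = 20·12·14 / 306 = 560/51.
e_ss = 10/K_v = 10/(560/51) = 51/56.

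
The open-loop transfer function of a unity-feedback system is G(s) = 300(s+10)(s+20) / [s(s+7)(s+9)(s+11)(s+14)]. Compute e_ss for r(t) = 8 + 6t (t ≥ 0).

0.9702

The open loop has one pole at the origin → type 1 system. Treating each term separately:
  • 8: tracked with zero error.
  • 6t: e_ss = 6/K_v with K_v=10000/1617 → 0.9702.
Total e_ss = 0.9702.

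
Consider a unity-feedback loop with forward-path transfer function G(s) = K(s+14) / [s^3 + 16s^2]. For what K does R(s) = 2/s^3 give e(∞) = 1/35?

Lowest-order denominator term is 16s^2, so the open loop has 2 poles at the origin → type 2 system.
K_a = lim_{s→0} s^2·G(s) = K·14 / 16 = 0.875·K.
e_ss = 2/K_a = 1/35 ⇒ K_a = 70 ⇒ K = 70/0.875 = 80.

80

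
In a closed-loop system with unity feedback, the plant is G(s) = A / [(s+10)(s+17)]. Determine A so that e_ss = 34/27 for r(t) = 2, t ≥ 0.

The open loop has no poles at the origin → type 0 system.
K_p = lim_{s→0} G(s) = A / (10·17) = (1/170)·A.
e_ss = 2/(1 + K_p) = 34/27 ⇒ 1 + (1/170)·A = 27/17 ⇒ A = 100.

100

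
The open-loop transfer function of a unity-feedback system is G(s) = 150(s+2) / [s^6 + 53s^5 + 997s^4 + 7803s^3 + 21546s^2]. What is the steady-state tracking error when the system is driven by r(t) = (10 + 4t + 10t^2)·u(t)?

Lowest-order denominator term is 21546s^2, so the open loop has 2 poles at the origin → type 2 system. Taking each input component in turn:
  • 10: tracked with zero error.
  • 4t: tracked with zero error.
  • 10t^2: e_ss = 20/K_a with K_a=50/3591 → 1436.4.
Total e_ss = 1436.4.

1436.4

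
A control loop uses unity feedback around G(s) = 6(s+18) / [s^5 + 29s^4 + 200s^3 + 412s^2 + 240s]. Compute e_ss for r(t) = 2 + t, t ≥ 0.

Factoring s from the denominator leaves a polynomial with constant term 240, so the system is type 1. Taking each input component in turn:
  • 2: tracked with zero error.
  • t: e_ss = 1/K_v with K_v=0.45 → 20/9.
Total e_ss = 20/9.

20/9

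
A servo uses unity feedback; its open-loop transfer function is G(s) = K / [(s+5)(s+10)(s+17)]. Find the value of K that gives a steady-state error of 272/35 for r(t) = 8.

The open loop has no poles at the origin → type 0 system.
K_p = lim_{s→0} G(s) = K / (5·10·17) = (1/850)·K.
e_ss = 8/(1 + K_p) = 272/35 ⇒ 1 + (1/850)·K = 35/34 ⇒ K = 25.

25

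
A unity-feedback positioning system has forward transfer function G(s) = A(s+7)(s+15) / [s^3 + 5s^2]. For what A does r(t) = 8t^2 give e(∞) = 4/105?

20

Lowest-order denominator term is 5s^2, so the open loop has 2 poles at the origin → type 2 system.
K_a = lim_{s→0} s^2·G(s) = A·7·15 / 5 = 21·A.
e_ss = 16/K_a = 4/105 ⇒ K_a = 420 ⇒ A = 420/21 = 20.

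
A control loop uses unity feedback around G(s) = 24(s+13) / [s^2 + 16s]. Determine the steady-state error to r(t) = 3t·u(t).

The denominator has no term below 16s — 1 pole at s=0, type 1.
K_v = lim_{s→0} s·G(s) = 24·13 / 16 = 19.5.
e_ss = 3/K_v = 3/19.5 = 2/13.

2/13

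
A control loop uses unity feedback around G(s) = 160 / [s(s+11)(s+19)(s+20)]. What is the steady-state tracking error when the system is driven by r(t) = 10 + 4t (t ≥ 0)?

104.5

G(s) has one factor of s in the denominator, so the system is type 1. By superposition:
  • 10: tracked with zero error.
  • 4t: e_ss = 4/K_v with K_v=8/209 → 104.5.
Total e_ss = 104.5.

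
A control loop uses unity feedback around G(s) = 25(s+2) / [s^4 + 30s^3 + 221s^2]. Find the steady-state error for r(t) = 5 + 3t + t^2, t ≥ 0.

8.84

The denominator has no term below 221s^2 — 2 poles at s=0, type 2. Taking each input component in turn:
  • 5: tracked with zero error.
  • 3t: tracked with zero error.
  • t^2: e_ss = 2/K_a with K_a=50/221 → 8.84.
Total e_ss = 8.84.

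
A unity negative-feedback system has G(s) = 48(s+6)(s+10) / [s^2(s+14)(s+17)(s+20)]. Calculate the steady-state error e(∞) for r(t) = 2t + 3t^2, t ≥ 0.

Two free integrators in G(s): this is a type 2 system. Taking each input component in turn:
  • 2t: tracked with zero error.
  • 3t^2: e_ss = 6/K_a with K_a=72/119 → 119/12.
Total e_ss = 119/12.

119/12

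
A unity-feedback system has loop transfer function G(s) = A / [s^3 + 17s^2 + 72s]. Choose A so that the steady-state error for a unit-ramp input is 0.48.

150

Lowest-order denominator term is 72s, so the open loop has 1 pole at the origin → type 1 system.
K_v = lim_{s→0} s·G(s) = A / 72 = (1/72)·A.
e_ss = 1/K_v = 0.48 ⇒ K_v = 25/12 ⇒ A = (25/12)/(1/72) = 150.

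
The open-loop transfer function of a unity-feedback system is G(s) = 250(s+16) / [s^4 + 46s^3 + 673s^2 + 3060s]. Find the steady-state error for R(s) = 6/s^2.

4.59

The denominator has no term below 3060s — 1 pole at s=0, type 1.
K_v = lim_{s→0} s·G(s) = 250·16 / 3060 = 200/153.
e_ss = 6/K_v = 6/(200/153) = 4.59.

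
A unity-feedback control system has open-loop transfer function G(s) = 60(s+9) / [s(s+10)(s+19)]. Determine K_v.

54/19

G(s) has one factor of s in the denominator, so the system is type 1.
K_v = lim_{s→0} s·G(s) = 60·9 / (10·19) = 54/19.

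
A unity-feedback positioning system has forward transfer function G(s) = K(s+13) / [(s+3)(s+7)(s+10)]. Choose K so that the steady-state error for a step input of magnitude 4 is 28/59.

The open loop has no poles at the origin → type 0 system.
K_p = lim_{s→0} G(s) = K·13 / (3·7·10) = (13/210)·K.
e_ss = 4/(1 + K_p) = 28/59 ⇒ 1 + (13/210)·K = 59/7 ⇒ K = 120.

120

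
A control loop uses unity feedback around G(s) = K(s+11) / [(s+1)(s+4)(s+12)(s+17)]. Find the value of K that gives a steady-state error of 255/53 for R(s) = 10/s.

G(s) has no factors of s in the denominator, so the system is type 0.
K_p = lim_{s→0} G(s) = K·11 / (1·4·12·17) = (11/816)·K.
e_ss = 10/(1 + K_p) = 255/53 ⇒ 1 + (11/816)·K = 106/51 ⇒ K = 80.

80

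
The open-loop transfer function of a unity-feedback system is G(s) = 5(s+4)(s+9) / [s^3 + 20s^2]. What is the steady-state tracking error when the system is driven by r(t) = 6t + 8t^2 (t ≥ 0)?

16/9

Lowest-order denominator term is 20s^2, so the open loop has 2 poles at the origin → type 2 system. By superposition:
  • 6t: tracked with zero error.
  • 8t^2: e_ss = 16/K_a with K_a=9 → 16/9.
Total e_ss = 16/9.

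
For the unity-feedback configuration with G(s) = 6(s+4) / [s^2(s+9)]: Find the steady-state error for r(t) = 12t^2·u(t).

9

G(s) has two factors of s in the denominator, so the system is type 2.
K_a = lim_{s→0} s^2·G(s) = 6·4 / (9) = 8/3.
r(t) = 12t^2 gives R(s) = 24/s^3.
e_ss = 24/K_a = 24/(8/3) = 9.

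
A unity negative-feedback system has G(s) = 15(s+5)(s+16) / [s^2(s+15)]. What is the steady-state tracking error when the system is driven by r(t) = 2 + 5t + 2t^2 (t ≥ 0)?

0.05

The open loop has two poles at the origin → type 2 system. Taking each input component in turn:
  • 2: tracked with zero error.
  • 5t: tracked with zero error.
  • 2t^2: e_ss = 4/K_a with K_a=80 → 0.05.
Total e_ss = 0.05.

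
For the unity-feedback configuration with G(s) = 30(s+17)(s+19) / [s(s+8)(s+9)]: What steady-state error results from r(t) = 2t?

24/1615

G(s) has one factor of s in the denominator, so the system is type 1.
K_v = lim_{s→0} s·G(s) = 30·17·19 / (8·9) = 1615/12.
e_ss = 2/K_v = 2/(1615/12) = 24/1615.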